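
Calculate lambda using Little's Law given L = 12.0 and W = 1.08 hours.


lambda = L / W = 12.0 / 1.08 = 11.11 per hour

11.11 per hour


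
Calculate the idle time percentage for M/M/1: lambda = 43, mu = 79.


Idle fraction = (1 - rho) * 100 = (1 - 43/79) * 100 = 45.6%

45.6%


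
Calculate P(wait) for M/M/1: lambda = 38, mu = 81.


P(wait) = rho = lambda/mu = 38/81 = 0.4691

0.4691


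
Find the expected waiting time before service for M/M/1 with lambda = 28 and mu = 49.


rho = 28/49; Wq = rho/(mu - lambda) = 0.0272 hours

0.0272 hours


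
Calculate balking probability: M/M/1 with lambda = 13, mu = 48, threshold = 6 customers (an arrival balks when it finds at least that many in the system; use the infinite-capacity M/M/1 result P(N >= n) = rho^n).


P(N >= 6) = rho^6 = (13/48)^6 = 0.0004

0.0004


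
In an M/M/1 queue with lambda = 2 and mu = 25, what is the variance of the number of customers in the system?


rho = 2/25; Var(N) = rho/(1-rho)^2 = 0.09

0.09


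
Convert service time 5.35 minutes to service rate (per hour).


mu = 60 / avg_service_time = 60 / 5.35 = 11.21 per hour

11.21 per hour


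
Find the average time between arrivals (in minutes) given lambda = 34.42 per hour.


Mean interarrival time = 60/lambda = 60/34.42 = 1.74 minutes

1.74 minutes


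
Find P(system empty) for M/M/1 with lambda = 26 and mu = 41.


P0 = 1 - rho = 1 - 26/41 = 0.3659

0.3659


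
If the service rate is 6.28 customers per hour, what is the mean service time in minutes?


Mean service time = 60/mu = 60/6.28 = 9.55 minutes

9.55 minutes


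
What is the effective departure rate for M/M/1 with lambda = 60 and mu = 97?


For a stable queue (lambda < mu), throughput = lambda = 60 per hour

60 per hour


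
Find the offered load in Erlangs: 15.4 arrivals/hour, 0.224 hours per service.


Offered load a = lambda * E[S] = 15.4 * 0.224 = 3.45 Erlangs

3.45 Erlangs


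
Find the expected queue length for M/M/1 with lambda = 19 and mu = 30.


rho = 19/30; Lq = rho^2/(1-rho) = 1.09

1.09


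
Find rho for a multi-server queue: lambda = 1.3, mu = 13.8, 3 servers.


rho = lambda / (c * mu) = 1.3 / (3 * 13.8) = 0.0314

0.0314


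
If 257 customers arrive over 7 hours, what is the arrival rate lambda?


lambda = total arrivals / time = 257 / 7 = 36.71 per hour

36.71 per hour


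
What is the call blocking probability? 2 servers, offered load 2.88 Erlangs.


B(N,A) = (A^N/N!) / sum(A^k/k!, k=0..N) with N=2, A=2.88 = 0.5166

0.5166


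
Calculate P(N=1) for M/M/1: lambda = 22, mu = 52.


rho = 22/52; P(n) = (1-rho)*rho^n = (1-22/52)*(22/52)^1 = 0.2441

0.2441


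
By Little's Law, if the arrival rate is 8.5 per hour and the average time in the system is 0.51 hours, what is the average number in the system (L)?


L = lambda * W = 8.5 * 0.51 = 4.34

4.34


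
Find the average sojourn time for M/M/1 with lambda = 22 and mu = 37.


W = 1/(mu - lambda) = 1/(37 - 22) = 0.0667 hours

0.0667 hours


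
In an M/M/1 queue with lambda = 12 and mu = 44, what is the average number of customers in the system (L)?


rho = 12/44; L = rho/(1-rho) = 0.37

0.37


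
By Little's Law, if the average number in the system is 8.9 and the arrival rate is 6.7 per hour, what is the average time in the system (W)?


W = L / lambda = 8.9 / 6.7 = 1.3284 hours

1.3284 hours


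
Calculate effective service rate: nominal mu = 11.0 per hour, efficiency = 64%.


Effective rate = mu * efficiency = 11.0 * 0.64 = 7.04 per hour

7.04 per hour


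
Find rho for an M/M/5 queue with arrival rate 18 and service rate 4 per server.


rho = lambda/(c*mu) = 18/(5*4) = 0.9

0.9


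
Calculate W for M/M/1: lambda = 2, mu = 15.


W = 1/(mu - lambda) = 1/(15 - 2) = 0.0769 hours

0.0769 hours


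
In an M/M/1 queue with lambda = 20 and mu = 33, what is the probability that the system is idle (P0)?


P0 = 1 - rho = 1 - 20/33 = 0.3939

0.3939


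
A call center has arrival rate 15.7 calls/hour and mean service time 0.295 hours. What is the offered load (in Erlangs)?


Offered load a = lambda * E[S] = 15.7 * 0.295 = 4.63 Erlangs

4.63 Erlangs


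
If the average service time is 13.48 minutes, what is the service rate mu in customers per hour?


mu = 60 / avg_service_time = 60 / 13.48 = 4.45 per hour

4.45 per hour


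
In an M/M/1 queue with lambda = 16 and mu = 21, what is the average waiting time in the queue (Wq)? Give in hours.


rho = 16/21; Wq = rho/(mu - lambda) = 0.1524 hours

0.1524 hours


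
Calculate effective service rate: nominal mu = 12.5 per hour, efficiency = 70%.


Effective rate = mu * efficiency = 12.5 * 0.7 = 8.75 per hour

8.75 per hour


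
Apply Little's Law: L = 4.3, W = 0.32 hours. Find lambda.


lambda = L / W = 4.3 / 0.32 = 13.44 per hour

13.44 per hour


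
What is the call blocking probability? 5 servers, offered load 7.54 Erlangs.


B(N,A) = (A^N/N!) / sum(A^k/k!, k=0..N) with N=5, A=7.54 = 0.4552

0.4552


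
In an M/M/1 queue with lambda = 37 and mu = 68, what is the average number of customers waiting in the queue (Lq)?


rho = 37/68; Lq = rho^2/(1-rho) = 0.65

0.65


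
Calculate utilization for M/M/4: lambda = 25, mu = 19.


rho = lambda/(c*mu) = 25/(4*19) = 0.3289

0.3289


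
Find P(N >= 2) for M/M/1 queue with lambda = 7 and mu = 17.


P(N >= 2) = rho^2 = (7/17)^2 = 0.1696

0.1696


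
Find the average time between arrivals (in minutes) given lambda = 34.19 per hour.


Mean interarrival time = 60/lambda = 60/34.19 = 1.75 minutes

1.75 minutes


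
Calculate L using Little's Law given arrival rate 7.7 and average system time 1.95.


L = lambda * W = 7.7 * 1.95 = 15.02

15.02


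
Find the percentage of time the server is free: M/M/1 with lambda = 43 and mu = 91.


Idle fraction = (1 - rho) * 100 = (1 - 43/91) * 100 = 52.7%

52.7%


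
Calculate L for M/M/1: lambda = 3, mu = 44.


rho = 3/44; L = rho/(1-rho) = 0.07

0.07


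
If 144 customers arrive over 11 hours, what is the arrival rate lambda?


lambda = total arrivals / time = 144 / 11 = 13.09 per hour

13.09 per hour


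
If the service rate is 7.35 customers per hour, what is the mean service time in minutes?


Mean service time = 60/mu = 60/7.35 = 8.16 minutes

8.16 minutes


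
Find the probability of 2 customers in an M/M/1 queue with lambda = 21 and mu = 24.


rho = 21/24; P(n) = (1-rho)*rho^n = (1-21/24)*(21/24)^2 = 0.0957

0.0957


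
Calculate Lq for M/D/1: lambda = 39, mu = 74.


M/D/1: Lq = rho^2 / (2*(1-rho)) where rho = 39/74; Lq = 0.29

0.29


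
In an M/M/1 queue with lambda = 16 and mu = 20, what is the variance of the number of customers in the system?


rho = 16/20; Var(N) = rho/(1-rho)^2 = 20.0

20.0


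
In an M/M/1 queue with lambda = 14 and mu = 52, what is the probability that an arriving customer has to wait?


P(wait) = rho = lambda/mu = 14/52 = 0.2692

0.2692


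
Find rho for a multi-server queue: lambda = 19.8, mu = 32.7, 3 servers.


rho = lambda / (c * mu) = 19.8 / (3 * 32.7) = 0.2018

0.2018


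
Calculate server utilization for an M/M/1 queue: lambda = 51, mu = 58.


rho = lambda/mu = 51/58 = 0.8793

0.8793


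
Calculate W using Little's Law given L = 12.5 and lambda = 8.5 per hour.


W = L / lambda = 12.5 / 8.5 = 1.4706 hours

1.4706 hours


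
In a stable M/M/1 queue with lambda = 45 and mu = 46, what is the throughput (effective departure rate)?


For a stable queue (lambda < mu), throughput = lambda = 45 per hour

45 per hour


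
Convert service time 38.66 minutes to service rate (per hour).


mu = 60 / avg_service_time = 60 / 38.66 = 1.55 per hour

1.55 per hour


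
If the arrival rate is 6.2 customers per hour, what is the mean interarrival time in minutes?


Mean interarrival time = 60/lambda = 60/6.2 = 9.68 minutes

9.68 minutes


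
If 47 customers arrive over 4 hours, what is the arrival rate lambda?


lambda = total arrivals / time = 47 / 4 = 11.75 per hour

11.75 per hour


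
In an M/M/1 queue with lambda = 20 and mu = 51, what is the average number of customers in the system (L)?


rho = 20/51; L = rho/(1-rho) = 0.65

0.65


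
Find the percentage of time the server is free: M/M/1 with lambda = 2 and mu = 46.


Idle fraction = (1 - rho) * 100 = (1 - 2/46) * 100 = 95.7%

95.7%


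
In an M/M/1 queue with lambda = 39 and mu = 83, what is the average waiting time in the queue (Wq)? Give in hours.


rho = 39/83; Wq = rho/(mu - lambda) = 0.0107 hours

0.0107 hours


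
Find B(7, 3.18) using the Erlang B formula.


B(N,A) = (A^N/N!) / sum(A^k/k!, k=0..N) with N=7, A=3.18 = 0.0276

0.0276


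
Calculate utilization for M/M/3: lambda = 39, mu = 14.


rho = lambda/(c*mu) = 39/(3*14) = 0.9286

0.9286


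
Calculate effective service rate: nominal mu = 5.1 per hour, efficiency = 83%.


Effective rate = mu * efficiency = 5.1 * 0.83 = 4.23 per hour

4.23 per hour


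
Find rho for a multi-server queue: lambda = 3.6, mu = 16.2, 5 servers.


rho = lambda / (c * mu) = 3.6 / (5 * 16.2) = 0.0444

0.0444


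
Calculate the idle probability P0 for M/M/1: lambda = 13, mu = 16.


P0 = 1 - rho = 1 - 13/16 = 0.1875

0.1875


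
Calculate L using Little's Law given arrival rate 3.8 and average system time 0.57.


L = lambda * W = 3.8 * 0.57 = 2.17

2.17


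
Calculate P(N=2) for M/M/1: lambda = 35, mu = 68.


rho = 35/68; P(n) = (1-rho)*rho^n = (1-35/68)*(35/68)^2 = 0.1286

0.1286


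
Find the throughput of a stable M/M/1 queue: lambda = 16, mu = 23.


For a stable queue (lambda < mu), throughput = lambda = 16 per hour

16 per hour


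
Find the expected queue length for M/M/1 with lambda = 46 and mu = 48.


rho = 46/48; Lq = rho^2/(1-rho) = 22.04

22.04


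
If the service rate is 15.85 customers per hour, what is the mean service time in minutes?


Mean service time = 60/mu = 60/15.85 = 3.79 minutes

3.79 minutes


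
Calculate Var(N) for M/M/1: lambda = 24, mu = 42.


rho = 24/42; Var(N) = rho/(1-rho)^2 = 3.11

3.11


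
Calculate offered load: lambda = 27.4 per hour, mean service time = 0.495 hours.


Offered load a = lambda * E[S] = 27.4 * 0.495 = 13.56 Erlangs

13.56 Erlangs


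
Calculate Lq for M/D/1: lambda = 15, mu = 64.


M/D/1: Lq = rho^2 / (2*(1-rho)) where rho = 15/64; Lq = 0.04

0.04


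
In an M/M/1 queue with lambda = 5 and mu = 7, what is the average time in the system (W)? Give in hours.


W = 1/(mu - lambda) = 1/(7 - 5) = 0.5 hours

0.5 hours


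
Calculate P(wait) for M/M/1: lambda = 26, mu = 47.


P(wait) = rho = lambda/mu = 26/47 = 0.5532

0.5532


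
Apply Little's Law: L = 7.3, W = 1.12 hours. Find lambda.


lambda = L / W = 7.3 / 1.12 = 6.52 per hour

6.52 per hour


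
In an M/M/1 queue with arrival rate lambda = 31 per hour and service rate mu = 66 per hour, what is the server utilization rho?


rho = lambda/mu = 31/66 = 0.4697

0.4697


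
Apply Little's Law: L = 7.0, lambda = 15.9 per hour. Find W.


W = L / lambda = 7.0 / 15.9 = 0.4403 hours

0.4403 hours


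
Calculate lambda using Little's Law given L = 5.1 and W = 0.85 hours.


lambda = L / W = 5.1 / 0.85 = 6.0 per hour

6.0 per hour


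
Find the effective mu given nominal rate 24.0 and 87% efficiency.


Effective rate = mu * efficiency = 24.0 * 0.87 = 20.88 per hour

20.88 per hour


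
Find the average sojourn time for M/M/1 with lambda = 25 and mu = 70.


W = 1/(mu - lambda) = 1/(70 - 25) = 0.0222 hours

0.0222 hours


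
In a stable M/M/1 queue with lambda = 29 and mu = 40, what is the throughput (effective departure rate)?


For a stable queue (lambda < mu), throughput = lambda = 29 per hour

29 per hour


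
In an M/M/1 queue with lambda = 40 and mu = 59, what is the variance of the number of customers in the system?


rho = 40/59; Var(N) = rho/(1-rho)^2 = 6.54

6.54


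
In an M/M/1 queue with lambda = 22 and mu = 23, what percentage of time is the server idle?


Idle fraction = (1 - rho) * 100 = (1 - 22/23) * 100 = 4.3%

4.3%


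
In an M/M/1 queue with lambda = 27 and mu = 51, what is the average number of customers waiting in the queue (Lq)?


rho = 27/51; Lq = rho^2/(1-rho) = 0.6

0.6


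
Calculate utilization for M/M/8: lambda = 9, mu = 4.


rho = lambda/(c*mu) = 9/(8*4) = 0.2813

0.2813


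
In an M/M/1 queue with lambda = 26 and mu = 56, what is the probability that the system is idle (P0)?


P0 = 1 - rho = 1 - 26/56 = 0.5357

0.5357


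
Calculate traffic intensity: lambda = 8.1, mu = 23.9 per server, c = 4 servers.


rho = lambda / (c * mu) = 8.1 / (4 * 23.9) = 0.0847

0.0847


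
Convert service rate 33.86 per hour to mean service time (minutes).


Mean service time = 60/mu = 60/33.86 = 1.77 minutes

1.77 minutes


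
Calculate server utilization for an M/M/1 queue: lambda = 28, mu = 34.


rho = lambda/mu = 28/34 = 0.8235

0.8235


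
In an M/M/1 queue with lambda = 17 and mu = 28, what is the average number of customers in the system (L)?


rho = 17/28; L = rho/(1-rho) = 1.55

1.55


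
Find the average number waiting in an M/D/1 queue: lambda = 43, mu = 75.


M/D/1: Lq = rho^2 / (2*(1-rho)) where rho = 43/75; Lq = 0.39

0.39


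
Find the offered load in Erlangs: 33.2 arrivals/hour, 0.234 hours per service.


Offered load a = lambda * E[S] = 33.2 * 0.234 = 7.77 Erlangs

7.77 Erlangs


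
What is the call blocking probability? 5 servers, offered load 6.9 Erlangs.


B(N,A) = (A^N/N!) / sum(A^k/k!, k=0..N) with N=5, A=6.9 = 0.4188

0.4188


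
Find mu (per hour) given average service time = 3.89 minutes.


mu = 60 / avg_service_time = 60 / 3.89 = 15.42 per hour

15.42 per hour


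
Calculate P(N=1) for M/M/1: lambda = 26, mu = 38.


rho = 26/38; P(n) = (1-rho)*rho^n = (1-26/38)*(26/38)^1 = 0.2161

0.2161


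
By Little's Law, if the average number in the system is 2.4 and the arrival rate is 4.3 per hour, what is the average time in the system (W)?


W = L / lambda = 2.4 / 4.3 = 0.5581 hours

0.5581 hours


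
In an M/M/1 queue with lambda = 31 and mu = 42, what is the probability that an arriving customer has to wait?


P(wait) = rho = lambda/mu = 31/42 = 0.7381

0.7381


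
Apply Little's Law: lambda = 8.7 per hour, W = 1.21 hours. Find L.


L = lambda * W = 8.7 * 1.21 = 10.53

10.53


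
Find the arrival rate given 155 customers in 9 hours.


lambda = total arrivals / time = 155 / 9 = 17.22 per hour

17.22 per hour


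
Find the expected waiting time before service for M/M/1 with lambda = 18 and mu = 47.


rho = 18/47; Wq = rho/(mu - lambda) = 0.0132 hours

0.0132 hours


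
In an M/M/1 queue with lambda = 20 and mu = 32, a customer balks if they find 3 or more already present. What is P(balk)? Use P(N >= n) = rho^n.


P(N >= 3) = rho^3 = (20/32)^3 = 0.2441

0.2441


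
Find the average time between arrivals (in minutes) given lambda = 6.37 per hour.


Mean interarrival time = 60/lambda = 60/6.37 = 9.42 minutes

9.42 minutes


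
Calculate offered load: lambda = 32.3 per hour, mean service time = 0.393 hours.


Offered load a = lambda * E[S] = 32.3 * 0.393 = 12.69 Erlangs

12.69 Erlangs


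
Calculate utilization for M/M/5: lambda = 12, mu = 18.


rho = lambda/(c*mu) = 12/(5*18) = 0.1333

0.1333


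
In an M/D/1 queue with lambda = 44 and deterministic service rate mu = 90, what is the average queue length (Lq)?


M/D/1: Lq = rho^2 / (2*(1-rho)) where rho = 44/90; Lq = 0.23

0.23


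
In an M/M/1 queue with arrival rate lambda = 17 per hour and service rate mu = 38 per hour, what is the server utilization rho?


rho = lambda/mu = 17/38 = 0.4474

0.4474


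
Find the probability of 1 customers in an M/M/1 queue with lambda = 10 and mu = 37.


rho = 10/37; P(n) = (1-rho)*rho^n = (1-10/37)*(10/37)^1 = 0.1972

0.1972


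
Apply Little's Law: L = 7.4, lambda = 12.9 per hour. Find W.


W = L / lambda = 7.4 / 12.9 = 0.5736 hours

0.5736 hours


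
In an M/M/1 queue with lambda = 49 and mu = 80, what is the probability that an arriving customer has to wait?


P(wait) = rho = lambda/mu = 49/80 = 0.6125

0.6125


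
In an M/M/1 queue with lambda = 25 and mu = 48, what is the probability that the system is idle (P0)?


P0 = 1 - rho = 1 - 25/48 = 0.4792

0.4792


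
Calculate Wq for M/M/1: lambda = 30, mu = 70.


rho = 30/70; Wq = rho/(mu - lambda) = 0.0107 hours

0.0107 hours


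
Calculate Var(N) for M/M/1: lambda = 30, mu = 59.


rho = 30/59; Var(N) = rho/(1-rho)^2 = 2.1

2.1


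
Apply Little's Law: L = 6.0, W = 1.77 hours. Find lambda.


lambda = L / W = 6.0 / 1.77 = 3.39 per hour

3.39 per hour


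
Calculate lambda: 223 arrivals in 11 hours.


lambda = total arrivals / time = 223 / 11 = 20.27 per hour

20.27 per hour


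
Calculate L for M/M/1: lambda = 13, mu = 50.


rho = 13/50; L = rho/(1-rho) = 0.35

0.35


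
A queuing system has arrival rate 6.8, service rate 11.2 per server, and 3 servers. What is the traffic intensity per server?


rho = lambda / (c * mu) = 6.8 / (3 * 11.2) = 0.2024

0.2024


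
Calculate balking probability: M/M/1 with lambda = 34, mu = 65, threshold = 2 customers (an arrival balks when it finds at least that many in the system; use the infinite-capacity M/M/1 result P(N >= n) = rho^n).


P(N >= 2) = rho^2 = (34/65)^2 = 0.2736

0.2736


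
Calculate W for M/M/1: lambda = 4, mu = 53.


W = 1/(mu - lambda) = 1/(53 - 4) = 0.0204 hours

0.0204 hours


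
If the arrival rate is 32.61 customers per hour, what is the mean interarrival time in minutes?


Mean interarrival time = 60/lambda = 60/32.61 = 1.84 minutes

1.84 minutes


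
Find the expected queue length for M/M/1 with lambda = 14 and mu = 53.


rho = 14/53; Lq = rho^2/(1-rho) = 0.09

0.09


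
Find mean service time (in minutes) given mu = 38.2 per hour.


Mean service time = 60/mu = 60/38.2 = 1.57 minutes

1.57 minutes


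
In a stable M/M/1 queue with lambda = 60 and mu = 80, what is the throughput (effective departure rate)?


For a stable queue (lambda < mu), throughput = lambda = 60 per hour

60 per hour


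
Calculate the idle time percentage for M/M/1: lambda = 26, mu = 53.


Idle fraction = (1 - rho) * 100 = (1 - 26/53) * 100 = 50.9%

50.9%


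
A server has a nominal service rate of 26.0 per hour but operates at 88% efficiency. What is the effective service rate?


Effective rate = mu * efficiency = 26.0 * 0.88 = 22.88 per hour

22.88 per hour


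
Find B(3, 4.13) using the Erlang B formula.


B(N,A) = (A^N/N!) / sum(A^k/k!, k=0..N) with N=3, A=4.13 = 0.4623

0.4623


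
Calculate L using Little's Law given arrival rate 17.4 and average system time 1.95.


L = lambda * W = 17.4 * 1.95 = 33.93

33.93


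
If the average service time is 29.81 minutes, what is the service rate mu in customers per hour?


mu = 60 / avg_service_time = 60 / 29.81 = 2.01 per hour

2.01 per hour


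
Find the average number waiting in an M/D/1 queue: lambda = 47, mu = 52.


M/D/1: Lq = rho^2 / (2*(1-rho)) where rho = 47/52; Lq = 4.25

4.25


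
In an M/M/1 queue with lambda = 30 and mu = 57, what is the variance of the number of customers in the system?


rho = 30/57; Var(N) = rho/(1-rho)^2 = 2.35

2.35


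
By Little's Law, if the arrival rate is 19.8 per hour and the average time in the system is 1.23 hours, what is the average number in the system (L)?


L = lambda * W = 19.8 * 1.23 = 24.35

24.35


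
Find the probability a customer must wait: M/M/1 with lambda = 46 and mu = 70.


P(wait) = rho = lambda/mu = 46/70 = 0.6571

0.6571


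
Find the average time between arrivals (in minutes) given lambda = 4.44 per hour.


Mean interarrival time = 60/lambda = 60/4.44 = 13.51 minutes

13.51 minutes


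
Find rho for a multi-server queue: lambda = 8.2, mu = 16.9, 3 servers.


rho = lambda / (c * mu) = 8.2 / (3 * 16.9) = 0.1617

0.1617


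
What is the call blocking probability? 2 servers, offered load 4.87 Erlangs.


B(N,A) = (A^N/N!) / sum(A^k/k!, k=0..N) with N=2, A=4.87 = 0.6689

0.6689


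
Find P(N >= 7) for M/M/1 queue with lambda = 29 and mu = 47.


P(N >= 7) = rho^7 = (29/47)^7 = 0.034

0.034


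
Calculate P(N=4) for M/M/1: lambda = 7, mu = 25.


rho = 7/25; P(n) = (1-rho)*rho^n = (1-7/25)*(7/25)^4 = 0.0044

0.0044


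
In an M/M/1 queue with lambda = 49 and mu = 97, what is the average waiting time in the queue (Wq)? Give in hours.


rho = 49/97; Wq = rho/(mu - lambda) = 0.0105 hours

0.0105 hours


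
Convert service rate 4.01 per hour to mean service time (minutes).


Mean service time = 60/mu = 60/4.01 = 14.96 minutes

14.96 minutes


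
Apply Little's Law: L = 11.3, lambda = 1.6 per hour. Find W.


W = L / lambda = 11.3 / 1.6 = 7.0625 hours

7.0625 hours


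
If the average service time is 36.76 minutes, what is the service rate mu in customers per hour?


mu = 60 / avg_service_time = 60 / 36.76 = 1.63 per hour

1.63 per hour


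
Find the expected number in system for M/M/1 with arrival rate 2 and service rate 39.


rho = 2/39; L = rho/(1-rho) = 0.05

0.05


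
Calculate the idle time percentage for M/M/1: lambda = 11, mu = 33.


Idle fraction = (1 - rho) * 100 = (1 - 11/33) * 100 = 66.7%

66.7%


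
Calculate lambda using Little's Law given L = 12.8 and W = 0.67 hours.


lambda = L / W = 12.8 / 0.67 = 19.1 per hour

19.1 per hour


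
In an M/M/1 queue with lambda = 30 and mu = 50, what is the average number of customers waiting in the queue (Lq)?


rho = 30/50; Lq = rho^2/(1-rho) = 0.9

0.9


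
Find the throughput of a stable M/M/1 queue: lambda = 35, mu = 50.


For a stable queue (lambda < mu), throughput = lambda = 35 per hour

35 per hour


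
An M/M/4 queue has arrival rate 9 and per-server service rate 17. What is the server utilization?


rho = lambda/(c*mu) = 9/(4*17) = 0.1324

0.1324


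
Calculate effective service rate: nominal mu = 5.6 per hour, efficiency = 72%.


Effective rate = mu * efficiency = 5.6 * 0.72 = 4.03 per hour

4.03 per hour


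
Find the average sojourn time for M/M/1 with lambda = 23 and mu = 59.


W = 1/(mu - lambda) = 1/(59 - 23) = 0.0278 hours

0.0278 hours


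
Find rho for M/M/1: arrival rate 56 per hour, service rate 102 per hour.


rho = lambda/mu = 56/102 = 0.549

0.549


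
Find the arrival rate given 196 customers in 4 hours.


lambda = total arrivals / time = 196 / 4 = 49.0 per hour

49.0 per hour


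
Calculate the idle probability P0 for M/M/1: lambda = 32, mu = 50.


P0 = 1 - rho = 1 - 32/50 = 0.36

0.36


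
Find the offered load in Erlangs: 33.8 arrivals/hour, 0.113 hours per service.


Offered load a = lambda * E[S] = 33.8 * 0.113 = 3.82 Erlangs

3.82 Erlangs


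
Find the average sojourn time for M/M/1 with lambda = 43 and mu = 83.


W = 1/(mu - lambda) = 1/(83 - 43) = 0.025 hours

0.025 hours


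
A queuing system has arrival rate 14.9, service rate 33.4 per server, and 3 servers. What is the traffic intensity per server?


rho = lambda / (c * mu) = 14.9 / (3 * 33.4) = 0.1487

0.1487


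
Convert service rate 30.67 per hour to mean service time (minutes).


Mean service time = 60/mu = 60/30.67 = 1.96 minutes

1.96 minutes


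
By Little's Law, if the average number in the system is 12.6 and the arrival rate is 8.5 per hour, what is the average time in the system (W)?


W = L / lambda = 12.6 / 8.5 = 1.4824 hours

1.4824 hours


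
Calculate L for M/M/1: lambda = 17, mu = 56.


rho = 17/56; L = rho/(1-rho) = 0.44

0.44


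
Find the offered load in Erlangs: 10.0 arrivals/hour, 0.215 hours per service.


Offered load a = lambda * E[S] = 10.0 * 0.215 = 2.15 Erlangs

2.15 Erlangs


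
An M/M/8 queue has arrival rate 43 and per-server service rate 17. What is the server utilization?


rho = lambda/(c*mu) = 43/(8*17) = 0.3162

0.3162


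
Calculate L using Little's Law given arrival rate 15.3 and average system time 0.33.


L = lambda * W = 15.3 * 0.33 = 5.05

5.05


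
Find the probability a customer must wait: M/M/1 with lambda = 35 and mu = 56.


P(wait) = rho = lambda/mu = 35/56 = 0.625

0.625


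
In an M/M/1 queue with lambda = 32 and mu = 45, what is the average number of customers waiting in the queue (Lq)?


rho = 32/45; Lq = rho^2/(1-rho) = 1.75

1.75


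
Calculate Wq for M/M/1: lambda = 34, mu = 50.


rho = 34/50; Wq = rho/(mu - lambda) = 0.0425 hours

0.0425 hours


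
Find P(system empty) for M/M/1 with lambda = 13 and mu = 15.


P0 = 1 - rho = 1 - 13/15 = 0.1333

0.1333


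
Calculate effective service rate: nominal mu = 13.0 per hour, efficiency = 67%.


Effective rate = mu * efficiency = 13.0 * 0.67 = 8.71 per hour

8.71 per hour


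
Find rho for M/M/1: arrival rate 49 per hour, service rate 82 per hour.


rho = lambda/mu = 49/82 = 0.5976

0.5976


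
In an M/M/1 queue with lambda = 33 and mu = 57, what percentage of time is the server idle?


Idle fraction = (1 - rho) * 100 = (1 - 33/57) * 100 = 42.1%

42.1%


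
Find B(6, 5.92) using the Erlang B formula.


B(N,A) = (A^N/N!) / sum(A^k/k!, k=0..N) with N=6, A=5.92 = 0.2593

0.2593


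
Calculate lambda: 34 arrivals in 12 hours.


lambda = total arrivals / time = 34 / 12 = 2.83 per hour

2.83 per hour


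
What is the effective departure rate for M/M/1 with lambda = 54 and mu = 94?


For a stable queue (lambda < mu), throughput = lambda = 54 per hour

54 per hour


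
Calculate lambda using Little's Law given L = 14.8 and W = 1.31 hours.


lambda = L / W = 14.8 / 1.31 = 11.3 per hour

11.3 per hour


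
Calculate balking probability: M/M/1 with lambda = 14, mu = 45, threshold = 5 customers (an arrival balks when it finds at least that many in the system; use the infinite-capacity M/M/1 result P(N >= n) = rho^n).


P(N >= 5) = rho^5 = (14/45)^5 = 0.0029

0.0029


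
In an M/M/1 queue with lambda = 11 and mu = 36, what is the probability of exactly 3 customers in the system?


rho = 11/36; P(n) = (1-rho)*rho^n = (1-11/36)*(11/36)^3 = 0.0198

0.0198


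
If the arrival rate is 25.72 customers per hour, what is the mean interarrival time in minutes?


Mean interarrival time = 60/lambda = 60/25.72 = 2.33 minutes

2.33 minutes


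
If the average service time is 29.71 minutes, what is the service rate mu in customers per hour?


mu = 60 / avg_service_time = 60 / 29.71 = 2.02 per hour

2.02 per hour


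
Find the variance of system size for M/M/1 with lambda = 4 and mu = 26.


rho = 4/26; Var(N) = rho/(1-rho)^2 = 0.21

0.21


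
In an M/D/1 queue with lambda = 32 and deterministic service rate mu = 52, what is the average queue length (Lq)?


M/D/1: Lq = rho^2 / (2*(1-rho)) where rho = 32/52; Lq = 0.49

0.49


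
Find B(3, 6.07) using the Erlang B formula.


B(N,A) = (A^N/N!) / sum(A^k/k!, k=0..N) with N=3, A=6.07 = 0.5939

0.5939


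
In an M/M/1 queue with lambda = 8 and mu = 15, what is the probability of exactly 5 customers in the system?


rho = 8/15; P(n) = (1-rho)*rho^n = (1-8/15)*(8/15)^5 = 0.0201

0.0201


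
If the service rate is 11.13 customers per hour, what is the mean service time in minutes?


Mean service time = 60/mu = 60/11.13 = 5.39 minutes

5.39 minutes


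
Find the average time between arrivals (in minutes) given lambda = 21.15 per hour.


Mean interarrival time = 60/lambda = 60/21.15 = 2.84 minutes

2.84 minutes


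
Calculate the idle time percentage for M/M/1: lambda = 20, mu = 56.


Idle fraction = (1 - rho) * 100 = (1 - 20/56) * 100 = 64.3%

64.3%


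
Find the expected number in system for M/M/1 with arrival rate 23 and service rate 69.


rho = 23/69; L = rho/(1-rho) = 0.5

0.5


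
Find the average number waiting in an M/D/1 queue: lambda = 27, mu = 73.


M/D/1: Lq = rho^2 / (2*(1-rho)) where rho = 27/73; Lq = 0.11

0.11


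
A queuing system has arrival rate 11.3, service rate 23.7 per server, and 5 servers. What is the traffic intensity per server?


rho = lambda / (c * mu) = 11.3 / (5 * 23.7) = 0.0954

0.0954


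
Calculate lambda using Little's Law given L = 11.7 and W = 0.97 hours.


lambda = L / W = 11.7 / 0.97 = 12.06 per hour

12.06 per hour


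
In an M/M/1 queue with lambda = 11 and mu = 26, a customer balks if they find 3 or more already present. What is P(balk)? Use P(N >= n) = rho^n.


P(N >= 3) = rho^3 = (11/26)^3 = 0.0757

0.0757


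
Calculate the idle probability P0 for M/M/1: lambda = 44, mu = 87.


P0 = 1 - rho = 1 - 44/87 = 0.4943

0.4943


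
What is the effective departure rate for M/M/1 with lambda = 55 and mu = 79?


For a stable queue (lambda < mu), throughput = lambda = 55 per hour

55 per hour


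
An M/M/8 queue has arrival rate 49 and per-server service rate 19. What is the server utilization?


rho = lambda/(c*mu) = 49/(8*19) = 0.3224

0.3224


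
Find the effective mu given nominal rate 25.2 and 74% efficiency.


Effective rate = mu * efficiency = 25.2 * 0.74 = 18.65 per hour

18.65 per hour


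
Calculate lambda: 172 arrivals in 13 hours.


lambda = total arrivals / time = 172 / 13 = 13.23 per hour

13.23 per hour


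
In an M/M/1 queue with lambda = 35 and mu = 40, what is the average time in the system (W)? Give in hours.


W = 1/(mu - lambda) = 1/(40 - 35) = 0.2 hours

0.2 hours


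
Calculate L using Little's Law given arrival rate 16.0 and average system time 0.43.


L = lambda * W = 16.0 * 0.43 = 6.88

6.88


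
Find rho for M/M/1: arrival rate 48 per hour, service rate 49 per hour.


rho = lambda/mu = 48/49 = 0.9796

0.9796


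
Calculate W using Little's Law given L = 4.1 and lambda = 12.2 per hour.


W = L / lambda = 4.1 / 12.2 = 0.3361 hours

0.3361 hours


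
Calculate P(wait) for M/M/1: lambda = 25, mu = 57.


P(wait) = rho = lambda/mu = 25/57 = 0.4386

0.4386


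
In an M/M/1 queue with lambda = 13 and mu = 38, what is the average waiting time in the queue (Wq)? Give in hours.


rho = 13/38; Wq = rho/(mu - lambda) = 0.0137 hours

0.0137 hours


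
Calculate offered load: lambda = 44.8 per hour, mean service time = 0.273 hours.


Offered load a = lambda * E[S] = 44.8 * 0.273 = 12.23 Erlangs

12.23 Erlangs


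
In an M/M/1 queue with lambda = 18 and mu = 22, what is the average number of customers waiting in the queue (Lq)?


rho = 18/22; Lq = rho^2/(1-rho) = 3.68

3.68


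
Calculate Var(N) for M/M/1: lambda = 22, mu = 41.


rho = 22/41; Var(N) = rho/(1-rho)^2 = 2.5

2.5


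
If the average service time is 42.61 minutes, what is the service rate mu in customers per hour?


mu = 60 / avg_service_time = 60 / 42.61 = 1.41 per hour

1.41 per hour


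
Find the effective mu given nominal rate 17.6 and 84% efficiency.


Effective rate = mu * efficiency = 17.6 * 0.84 = 14.78 per hour

14.78 per hour


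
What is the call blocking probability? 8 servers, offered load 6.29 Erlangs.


B(N,A) = (A^N/N!) / sum(A^k/k!, k=0..N) with N=8, A=6.29 = 0.1381

0.1381


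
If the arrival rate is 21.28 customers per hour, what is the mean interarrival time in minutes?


Mean interarrival time = 60/lambda = 60/21.28 = 2.82 minutes

2.82 minutes


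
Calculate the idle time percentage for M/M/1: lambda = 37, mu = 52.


Idle fraction = (1 - rho) * 100 = (1 - 37/52) * 100 = 28.8%

28.8%


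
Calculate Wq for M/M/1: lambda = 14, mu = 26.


rho = 14/26; Wq = rho/(mu - lambda) = 0.0449 hours

0.0449 hours


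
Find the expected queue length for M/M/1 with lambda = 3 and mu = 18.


rho = 3/18; Lq = rho^2/(1-rho) = 0.03

0.03


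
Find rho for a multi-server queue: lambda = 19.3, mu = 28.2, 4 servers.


rho = lambda / (c * mu) = 19.3 / (4 * 28.2) = 0.1711

0.1711


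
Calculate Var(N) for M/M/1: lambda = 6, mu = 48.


rho = 6/48; Var(N) = rho/(1-rho)^2 = 0.16

0.16


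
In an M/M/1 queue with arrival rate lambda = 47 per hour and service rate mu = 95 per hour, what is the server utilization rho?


rho = lambda/mu = 47/95 = 0.4947

0.4947


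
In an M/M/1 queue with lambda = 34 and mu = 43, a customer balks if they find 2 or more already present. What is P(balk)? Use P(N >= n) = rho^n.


P(N >= 2) = rho^2 = (34/43)^2 = 0.6252

0.6252


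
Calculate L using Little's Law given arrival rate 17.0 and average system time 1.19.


L = lambda * W = 17.0 * 1.19 = 20.23

20.23


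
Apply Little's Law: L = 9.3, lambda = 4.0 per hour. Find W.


W = L / lambda = 9.3 / 4.0 = 2.325 hours

2.325 hours


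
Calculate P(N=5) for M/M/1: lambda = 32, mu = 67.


rho = 32/67; P(n) = (1-rho)*rho^n = (1-32/67)*(32/67)^5 = 0.013

0.013


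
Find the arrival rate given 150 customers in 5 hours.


lambda = total arrivals / time = 150 / 5 = 30.0 per hour

30.0 per hour


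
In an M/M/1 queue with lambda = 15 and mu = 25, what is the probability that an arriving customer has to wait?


P(wait) = rho = lambda/mu = 15/25 = 0.6

0.6


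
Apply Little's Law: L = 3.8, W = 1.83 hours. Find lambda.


lambda = L / W = 3.8 / 1.83 = 2.08 per hour

2.08 per hour


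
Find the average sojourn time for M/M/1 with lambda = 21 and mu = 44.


W = 1/(mu - lambda) = 1/(44 - 21) = 0.0435 hours

0.0435 hours


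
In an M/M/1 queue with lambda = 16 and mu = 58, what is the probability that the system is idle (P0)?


P0 = 1 - rho = 1 - 16/58 = 0.7241

0.7241


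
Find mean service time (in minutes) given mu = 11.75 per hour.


Mean service time = 60/mu = 60/11.75 = 5.11 minutes

5.11 minutes


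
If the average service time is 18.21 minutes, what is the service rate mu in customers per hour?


mu = 60 / avg_service_time = 60 / 18.21 = 3.29 per hour

3.29 per hour


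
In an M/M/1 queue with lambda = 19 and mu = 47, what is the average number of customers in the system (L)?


rho = 19/47; L = rho/(1-rho) = 0.68

0.68


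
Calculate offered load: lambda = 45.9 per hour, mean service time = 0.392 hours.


Offered load a = lambda * E[S] = 45.9 * 0.392 = 17.99 Erlangs

17.99 Erlangs


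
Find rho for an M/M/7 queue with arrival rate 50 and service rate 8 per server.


rho = lambda/(c*mu) = 50/(7*8) = 0.8929

0.8929


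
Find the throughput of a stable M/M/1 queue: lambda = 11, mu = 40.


For a stable queue (lambda < mu), throughput = lambda = 11 per hour

11 per hour


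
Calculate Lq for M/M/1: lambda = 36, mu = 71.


rho = 36/71; Lq = rho^2/(1-rho) = 0.52

0.52


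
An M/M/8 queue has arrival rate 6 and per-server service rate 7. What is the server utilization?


rho = lambda/(c*mu) = 6/(8*7) = 0.1071

0.1071


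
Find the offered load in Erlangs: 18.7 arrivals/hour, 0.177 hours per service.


Offered load a = lambda * E[S] = 18.7 * 0.177 = 3.31 Erlangs

3.31 Erlangs


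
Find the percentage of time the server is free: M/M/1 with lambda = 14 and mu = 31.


Idle fraction = (1 - rho) * 100 = (1 - 14/31) * 100 = 54.8%

54.8%


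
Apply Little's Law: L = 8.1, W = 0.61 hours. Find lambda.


lambda = L / W = 8.1 / 0.61 = 13.28 per hour

13.28 per hour


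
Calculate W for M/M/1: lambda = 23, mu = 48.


W = 1/(mu - lambda) = 1/(48 - 23) = 0.04 hours

0.04 hours


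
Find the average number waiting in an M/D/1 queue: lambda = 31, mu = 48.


M/D/1: Lq = rho^2 / (2*(1-rho)) where rho = 31/48; Lq = 0.59

0.59


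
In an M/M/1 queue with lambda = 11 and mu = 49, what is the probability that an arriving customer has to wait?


P(wait) = rho = lambda/mu = 11/49 = 0.2245

0.2245


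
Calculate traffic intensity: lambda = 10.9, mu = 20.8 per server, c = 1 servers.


rho = lambda / (c * mu) = 10.9 / (1 * 20.8) = 0.524

0.524


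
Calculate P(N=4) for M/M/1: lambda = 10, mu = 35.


rho = 10/35; P(n) = (1-rho)*rho^n = (1-10/35)*(10/35)^4 = 0.0048

0.0048


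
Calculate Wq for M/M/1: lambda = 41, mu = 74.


rho = 41/74; Wq = rho/(mu - lambda) = 0.0168 hours

0.0168 hours


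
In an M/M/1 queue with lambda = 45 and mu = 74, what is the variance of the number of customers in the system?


rho = 45/74; Var(N) = rho/(1-rho)^2 = 3.96

3.96


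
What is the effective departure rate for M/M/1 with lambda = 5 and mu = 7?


For a stable queue (lambda < mu), throughput = lambda = 5 per hour

5 per hour


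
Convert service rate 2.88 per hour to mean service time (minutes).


Mean service time = 60/mu = 60/2.88 = 20.83 minutes

20.83 minutes


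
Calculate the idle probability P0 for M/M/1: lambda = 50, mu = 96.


P0 = 1 - rho = 1 - 50/96 = 0.4792

0.4792


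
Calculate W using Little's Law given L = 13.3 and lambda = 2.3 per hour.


W = L / lambda = 13.3 / 2.3 = 5.7826 hours

5.7826 hours


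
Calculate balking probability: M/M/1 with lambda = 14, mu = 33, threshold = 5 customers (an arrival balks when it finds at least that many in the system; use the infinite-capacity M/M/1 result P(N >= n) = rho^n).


P(N >= 5) = rho^5 = (14/33)^5 = 0.0137

0.0137


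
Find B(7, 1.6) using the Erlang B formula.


B(N,A) = (A^N/N!) / sum(A^k/k!, k=0..N) with N=7, A=1.6 = 0.0011

0.0011


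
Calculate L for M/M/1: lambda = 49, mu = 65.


rho = 49/65; L = rho/(1-rho) = 3.06

3.06


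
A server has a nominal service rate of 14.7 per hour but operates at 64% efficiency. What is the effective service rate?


Effective rate = mu * efficiency = 14.7 * 0.64 = 9.41 per hour

9.41 per hour


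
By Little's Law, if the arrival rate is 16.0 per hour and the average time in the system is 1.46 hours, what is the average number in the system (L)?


L = lambda * W = 16.0 * 1.46 = 23.36

23.36


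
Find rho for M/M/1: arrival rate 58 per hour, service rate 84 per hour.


rho = lambda/mu = 58/84 = 0.6905

0.6905


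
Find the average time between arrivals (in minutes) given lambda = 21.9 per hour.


Mean interarrival time = 60/lambda = 60/21.9 = 2.74 minutes

2.74 minutes


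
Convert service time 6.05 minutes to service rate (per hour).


mu = 60 / avg_service_time = 60 / 6.05 = 9.92 per hour

9.92 per hour


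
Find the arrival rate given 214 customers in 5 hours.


lambda = total arrivals / time = 214 / 5 = 42.8 per hour

42.8 per hour


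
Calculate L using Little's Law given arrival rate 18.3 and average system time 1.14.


L = lambda * W = 18.3 * 1.14 = 20.86

20.86


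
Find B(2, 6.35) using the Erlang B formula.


B(N,A) = (A^N/N!) / sum(A^k/k!, k=0..N) with N=2, A=6.35 = 0.7328

0.7328


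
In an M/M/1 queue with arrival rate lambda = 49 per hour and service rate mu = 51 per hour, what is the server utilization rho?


rho = lambda/mu = 49/51 = 0.9608

0.9608


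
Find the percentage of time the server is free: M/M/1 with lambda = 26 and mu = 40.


Idle fraction = (1 - rho) * 100 = (1 - 26/40) * 100 = 35.0%

35.0%


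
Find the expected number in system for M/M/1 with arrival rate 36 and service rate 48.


rho = 36/48; L = rho/(1-rho) = 3.0

3.0


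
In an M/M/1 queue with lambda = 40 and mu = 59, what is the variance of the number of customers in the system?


rho = 40/59; Var(N) = rho/(1-rho)^2 = 6.54

6.54
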